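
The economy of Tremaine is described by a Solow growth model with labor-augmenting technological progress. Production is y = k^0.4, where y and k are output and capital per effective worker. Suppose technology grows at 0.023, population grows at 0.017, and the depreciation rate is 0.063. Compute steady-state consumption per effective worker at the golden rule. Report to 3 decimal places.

Break-even investment rate: n + g + δ = 0.017 + 0.023 + 0.063 = 0.103.
At the golden rule the marginal product of capital equals n+g+δ: 0.4·k^(0.4−1) = 0.103. Solving, k_gold = (0.4/0.103)^(1/0.6) ≈ 9.5948.
y_gold = 9.5948^0.4 ≈ 2.4707.
c_gold = y_gold − (n+g+δ)·k_gold = 2.4707 − 0.103·9.5948 ≈ 1.4824.

c_gold ≈ 1.482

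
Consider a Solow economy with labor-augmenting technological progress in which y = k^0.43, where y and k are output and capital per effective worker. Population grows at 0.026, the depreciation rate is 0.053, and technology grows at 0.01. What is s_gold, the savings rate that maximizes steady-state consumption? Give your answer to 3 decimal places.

Capital per effective worker breaks even when investment replaces (n + g + δ)·k; here n + g + δ = 0.089.
At the golden rule MPK = n+g+δ, and in any Cobb-Douglas steady state s = (n+g+δ)·k/y = MPK·k/y = capital's share 0.43.

s_gold = 0.430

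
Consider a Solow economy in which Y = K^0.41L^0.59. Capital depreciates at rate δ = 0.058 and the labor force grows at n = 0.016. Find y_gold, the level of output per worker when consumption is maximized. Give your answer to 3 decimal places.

Break-even investment rate: n + δ = 0.016 + 0.058 = 0.074.
Maximizing c = f(k) − (n+δ)·k gives f'(k) = n+δ, i.e. 0.41·k^(0.41−1) = 0.074, so k_gold = (0.41/0.074)^(1/0.59) ≈ 18.2078.
Output: y_gold = k_gold^0.41 = 18.2078^0.41 ≈ 3.2863.

y_gold ≈ 3.286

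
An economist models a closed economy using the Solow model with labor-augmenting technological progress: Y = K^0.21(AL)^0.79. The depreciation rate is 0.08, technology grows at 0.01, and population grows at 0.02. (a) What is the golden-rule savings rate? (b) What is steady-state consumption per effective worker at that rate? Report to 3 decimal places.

n + g + δ = 0.02 + 0.01 + 0.08 = 0.11.
For Cobb-Douglas, s_gold equals capital's share: s_gold = 0.21.
Maximizing c = f(k) − (n+g+δ)·k gives f'(k) = n+g+δ, i.e. 0.21·k^(0.21−1) = 0.11, so k_gold = (0.21/0.11)^(1/0.79) ≈ 2.2671.
y_gold = 2.2671^0.21 ≈ 1.1875; c_gold = (1−0.21)·y_gold ≈ 0.9382.

(a) s_gold = 0.210; (b) c_gold ≈ 0.938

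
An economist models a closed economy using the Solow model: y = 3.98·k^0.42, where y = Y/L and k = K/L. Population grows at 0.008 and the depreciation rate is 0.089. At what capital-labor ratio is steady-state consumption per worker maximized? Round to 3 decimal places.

n + δ = 0.008 + 0.089 = 0.097.
At the golden rule the marginal product of capital equals n+δ: 0.42·3.98·k^(0.42−1) = 0.097. Solving, k_gold = (0.42·3.98/0.097)^(1/0.58) ≈ 135.4117.

k_gold ≈ 135.412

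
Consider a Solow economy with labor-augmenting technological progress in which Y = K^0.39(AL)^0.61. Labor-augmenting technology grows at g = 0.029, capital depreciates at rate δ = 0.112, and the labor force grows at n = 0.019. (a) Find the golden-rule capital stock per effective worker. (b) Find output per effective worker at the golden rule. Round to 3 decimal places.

Capital per effective worker breaks even when investment replaces (n + g + δ)·k; here n + g + δ = 0.16.
At the golden rule the marginal product of capital equals n+g+δ: 0.39·k^(0.39−1) = 0.16. Solving, k_gold = (0.39/0.16)^(1/0.61) ≈ 4.3086.
y_gold = 4.3086^0.39 ≈ 1.7676.

(a) k_gold ≈ 4.309; (b) y_gold ≈ 1.768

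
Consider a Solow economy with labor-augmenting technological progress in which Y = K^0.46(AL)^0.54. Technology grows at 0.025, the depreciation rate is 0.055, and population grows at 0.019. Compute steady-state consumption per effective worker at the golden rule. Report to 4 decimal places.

c_gold ≈ 1.9984

Break-even investment rate: n + g + δ = 0.019 + 0.025 + 0.055 = 0.099.
At the golden rule the marginal product of capital equals n+g+δ: 0.46·k^(0.46−1) = 0.099. Solving, k_gold = (0.46/0.099)^(1/0.54) ≈ 17.1954.
y_gold = 17.1954^0.46 ≈ 3.7007.
c_gold = y_gold − (n+g+δ)·k_gold = 3.7007 − 0.099·17.1954 ≈ 1.9984.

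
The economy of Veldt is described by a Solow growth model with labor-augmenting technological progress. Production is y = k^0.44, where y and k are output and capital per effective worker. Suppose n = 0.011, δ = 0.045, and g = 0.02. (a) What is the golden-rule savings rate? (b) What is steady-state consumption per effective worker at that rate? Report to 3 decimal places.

Capital per effective worker breaks even when investment replaces (n + g + δ)·k; here n + g + δ = 0.076.
For Cobb-Douglas, s_gold equals capital's share: s_gold = 0.44.
Setting f'(k) = n+g+δ gives 0.44·k^(0.44−1) = 0.076, hence k_gold = (0.44/0.076)^(1/0.56) ≈ 23.0068.
y_gold = 23.0068^0.44 ≈ 3.9739; c_gold = (1−0.44)·y_gold ≈ 2.2254.

(a) s_gold = 0.440; (b) c_gold ≈ 2.225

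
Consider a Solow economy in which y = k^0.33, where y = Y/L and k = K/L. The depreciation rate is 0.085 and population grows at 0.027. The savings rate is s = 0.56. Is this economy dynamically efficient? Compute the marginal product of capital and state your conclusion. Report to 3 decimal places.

n + δ = 0.027 + 0.085 = 0.112.
Steady-state k*: s·k^0.33 = 0.112·k gives k* = (0.56/0.112)^(1/0.67) ≈ 11.0469.
MPK = 0.33·11.0469^(-0.67) ≈ 0.0660.
MPK < n+δ = 0.112, so the economy is dynamically inefficient (over-saving).

dynamically inefficient; MPK ≈ 0.066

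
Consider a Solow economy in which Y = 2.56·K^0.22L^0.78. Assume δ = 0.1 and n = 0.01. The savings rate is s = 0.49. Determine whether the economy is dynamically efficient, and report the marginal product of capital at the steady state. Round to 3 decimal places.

dynamically inefficient; MPK ≈ 0.049

Capital per worker breaks even when investment replaces (n + δ)·k; here n + δ = 0.11.
Steady-state k*: s·A·k^0.22 = 0.11·k gives k* = (0.49·2.56/0.11)^(1/0.78) ≈ 22.6560.
MPK = 0.22·2.56·22.6560^(-0.78) ≈ 0.0494.
MPK < n+δ = 0.11, so the economy is dynamically inefficient (over-saving).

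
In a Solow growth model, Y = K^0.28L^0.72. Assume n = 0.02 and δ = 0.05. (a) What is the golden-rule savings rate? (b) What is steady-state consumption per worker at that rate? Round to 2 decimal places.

(a) s_gold = 0.28; (b) c_gold ≈ 1.23

The effective depreciation rate is n + δ = 0.02 + 0.05 = 0.07.
For Cobb-Douglas, s_gold equals capital's share: s_gold = 0.28.
Setting f'(k) = n+δ gives 0.28·k^(0.28−1) = 0.07, hence k_gold = (0.28/0.07)^(1/0.72) ≈ 6.8580.
y_gold = 6.8580^0.28 ≈ 1.7145; c_gold = (1−0.28)·y_gold ≈ 1.2344.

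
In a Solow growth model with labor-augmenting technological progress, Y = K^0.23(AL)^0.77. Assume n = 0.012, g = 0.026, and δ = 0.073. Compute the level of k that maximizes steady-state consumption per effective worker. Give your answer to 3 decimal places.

k_gold ≈ 2.576

n + g + δ = 0.012 + 0.026 + 0.073 = 0.111.
At the golden rule the marginal product of capital equals n+g+δ: 0.23·k^(0.23−1) = 0.111. Solving, k_gold = (0.23/0.111)^(1/0.77) ≈ 2.5758.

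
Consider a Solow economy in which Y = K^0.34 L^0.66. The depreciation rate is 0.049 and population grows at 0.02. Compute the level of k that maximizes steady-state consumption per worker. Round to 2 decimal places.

n + δ = 0.02 + 0.049 = 0.069.
Setting f'(k) = n+δ gives 0.34·k^(0.34−1) = 0.069, hence k_gold = (0.34/0.069)^(1/0.66) ≈ 11.2057.

k_gold ≈ 11.21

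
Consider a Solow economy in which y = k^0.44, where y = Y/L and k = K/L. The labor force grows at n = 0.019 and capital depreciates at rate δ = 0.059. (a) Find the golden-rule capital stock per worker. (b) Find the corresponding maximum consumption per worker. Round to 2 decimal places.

n + δ = 0.019 + 0.059 = 0.078.
Golden rule sets MPK = n+δ: 0.44·k^(0.44−1) = 0.078, so k_gold = (0.44/0.078)^(1/0.56) ≈ 21.9640.
y_gold = 21.9640^0.44 ≈ 3.8936; c_gold = y_gold − 0.078·k_gold ≈ 2.1804.

(a) k_gold ≈ 21.96; (b) c_gold ≈ 2.18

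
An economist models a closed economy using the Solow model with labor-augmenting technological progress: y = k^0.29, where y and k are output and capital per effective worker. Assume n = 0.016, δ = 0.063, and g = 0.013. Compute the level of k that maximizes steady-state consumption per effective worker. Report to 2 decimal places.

Break-even investment rate: n + g + δ = 0.016 + 0.013 + 0.063 = 0.092.
Maximizing c = f(k) − (n+g+δ)·k gives f'(k) = n+g+δ, i.e. 0.29·k^(0.29−1) = 0.092, so k_gold = (0.29/0.092)^(1/0.71) ≈ 5.0381.

k_gold ≈ 5.04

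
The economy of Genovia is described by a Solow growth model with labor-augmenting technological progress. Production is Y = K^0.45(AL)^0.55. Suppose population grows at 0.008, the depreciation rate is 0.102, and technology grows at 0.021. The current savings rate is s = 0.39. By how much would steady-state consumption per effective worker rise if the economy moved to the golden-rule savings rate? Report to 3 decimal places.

Δc ≈ 0.020

Break-even investment rate: n + g + δ = 0.008 + 0.021 + 0.102 = 0.131.
Current steady state (s = 0.39): k* = (0.39/0.131)^(1/0.55) ≈ 7.2685, y* = 7.2685^0.45 ≈ 2.4415, c* = (1−0.39)·2.4415 ≈ 1.4893.
Setting f'(k) = n+g+δ gives 0.45·k^(0.45−1) = 0.131, hence k_gold = (0.45/0.131)^(1/0.55) ≈ 9.4284.
y_gold = 9.4284^0.45 ≈ 2.7447, c_gold = y_gold − 0.131·k_gold ≈ 1.5096.
Gain: Δc = 1.5096 − 1.4893 ≈ 0.0203.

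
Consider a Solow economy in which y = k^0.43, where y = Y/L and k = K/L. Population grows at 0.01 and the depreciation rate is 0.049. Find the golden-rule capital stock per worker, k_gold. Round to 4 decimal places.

Capital per worker breaks even when investment replaces (n + δ)·k; here n + δ = 0.059.
Setting f'(k) = n+δ gives 0.43·k^(0.43−1) = 0.059, hence k_gold = (0.43/0.059)^(1/0.57) ≈ 32.6109.

k_gold ≈ 32.6109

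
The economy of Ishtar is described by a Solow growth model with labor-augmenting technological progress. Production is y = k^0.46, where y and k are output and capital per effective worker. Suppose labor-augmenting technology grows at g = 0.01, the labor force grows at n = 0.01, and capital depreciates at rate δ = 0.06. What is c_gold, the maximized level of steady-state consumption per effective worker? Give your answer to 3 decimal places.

The effective depreciation rate is n + g + δ = 0.01 + 0.01 + 0.06 = 0.08.
Setting f'(k) = n+g+δ gives 0.46·k^(0.46−1) = 0.08, hence k_gold = (0.46/0.08)^(1/0.54) ≈ 25.5148.
y_gold = 25.5148^0.46 ≈ 4.4374.
c_gold = y_gold − (n+g+δ)·k_gold = 4.4374 − 0.08·25.5148 ≈ 2.3962.

c_gold ≈ 2.396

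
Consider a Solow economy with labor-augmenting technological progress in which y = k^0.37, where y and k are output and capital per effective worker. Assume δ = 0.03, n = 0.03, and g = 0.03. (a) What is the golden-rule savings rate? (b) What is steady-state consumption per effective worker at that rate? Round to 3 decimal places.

Capital per effective worker breaks even when investment replaces (n + g + δ)·k; here n + g + δ = 0.09.
For Cobb-Douglas, s_gold equals capital's share: s_gold = 0.37.
Maximizing c = f(k) − (n+g+δ)·k gives f'(k) = n+g+δ, i.e. 0.37·k^(0.37−1) = 0.09, so k_gold = (0.37/0.09)^(1/0.63) ≈ 9.4306.
y_gold = 9.4306^0.37 ≈ 2.2939; c_gold = (1−0.37)·y_gold ≈ 1.4452.

(a) s_gold = 0.370; (b) c_gold ≈ 1.445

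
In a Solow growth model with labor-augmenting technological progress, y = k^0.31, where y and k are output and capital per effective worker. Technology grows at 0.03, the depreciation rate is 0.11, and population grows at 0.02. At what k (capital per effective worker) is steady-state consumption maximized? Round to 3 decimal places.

k_gold ≈ 2.608

The effective depreciation rate is n + g + δ = 0.02 + 0.03 + 0.11 = 0.16.
At the golden rule the marginal product of capital equals n+g+δ: 0.31·k^(0.31−1) = 0.16. Solving, k_gold = (0.31/0.16)^(1/0.69) ≈ 2.6079.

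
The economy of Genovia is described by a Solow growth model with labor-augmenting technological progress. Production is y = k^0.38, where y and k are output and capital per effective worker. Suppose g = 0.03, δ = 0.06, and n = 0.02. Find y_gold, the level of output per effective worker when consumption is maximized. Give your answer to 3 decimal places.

y_gold ≈ 2.138

n + g + δ = 0.02 + 0.03 + 0.06 = 0.11.
At the golden rule the marginal product of capital equals n+g+δ: 0.38·k^(0.38−1) = 0.11. Solving, k_gold = (0.38/0.11)^(1/0.62) ≈ 7.3854.
Output: y_gold = k_gold^0.38 = 7.3854^0.38 ≈ 2.1379.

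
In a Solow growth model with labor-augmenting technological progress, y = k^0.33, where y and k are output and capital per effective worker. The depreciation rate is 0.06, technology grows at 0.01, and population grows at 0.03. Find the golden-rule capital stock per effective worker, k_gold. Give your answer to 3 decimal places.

Break-even investment rate: n + g + δ = 0.03 + 0.01 + 0.06 = 0.1.
At the golden rule the marginal product of capital equals n+g+δ: 0.33·k^(0.33−1) = 0.1. Solving, k_gold = (0.33/0.1)^(1/0.67) ≈ 5.9416.

k_gold ≈ 5.942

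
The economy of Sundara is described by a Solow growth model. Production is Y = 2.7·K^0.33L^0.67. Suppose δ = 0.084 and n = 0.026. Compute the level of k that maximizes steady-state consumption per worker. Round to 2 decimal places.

n + δ = 0.026 + 0.084 = 0.11.
Golden rule sets MPK = n+δ: 0.33·2.7·k^(0.33−1) = 0.11, so k_gold = (0.33·2.7/0.11)^(1/0.67) ≈ 22.6959.

k_gold ≈ 22.70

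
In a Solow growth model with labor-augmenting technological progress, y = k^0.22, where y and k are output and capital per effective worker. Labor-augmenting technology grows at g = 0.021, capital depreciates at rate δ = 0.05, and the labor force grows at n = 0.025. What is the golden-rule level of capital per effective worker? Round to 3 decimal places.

k_gold ≈ 2.896

The effective depreciation rate is n + g + δ = 0.025 + 0.021 + 0.05 = 0.096.
At the golden rule the marginal product of capital equals n+g+δ: 0.22·k^(0.22−1) = 0.096. Solving, k_gold = (0.22/0.096)^(1/0.78) ≈ 2.8956.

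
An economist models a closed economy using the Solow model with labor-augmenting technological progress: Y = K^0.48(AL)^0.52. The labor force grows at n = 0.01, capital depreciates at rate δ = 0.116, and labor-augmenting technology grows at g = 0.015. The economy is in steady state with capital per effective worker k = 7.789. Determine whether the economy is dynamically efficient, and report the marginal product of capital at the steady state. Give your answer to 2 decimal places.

Capital per effective worker breaks even when investment replaces (n + g + δ)·k; here n + g + δ = 0.141.
MPK = 0.48·k^(0.48−1) = 0.48·7.789^(-0.52) ≈ 0.1651.
MPK > 0.141, so the economy is dynamically efficient (under-saving).

dynamically efficient; MPK ≈ 0.17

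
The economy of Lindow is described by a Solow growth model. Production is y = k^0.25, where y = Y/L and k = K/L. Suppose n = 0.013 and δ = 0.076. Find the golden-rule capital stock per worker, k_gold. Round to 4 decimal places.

n + δ = 0.013 + 0.076 = 0.089.
Maximizing c = f(k) − (n+δ)·k gives f'(k) = n+δ, i.e. 0.25·k^(0.25−1) = 0.089, so k_gold = (0.25/0.089)^(1/0.75) ≈ 3.9634.

k_gold ≈ 3.9634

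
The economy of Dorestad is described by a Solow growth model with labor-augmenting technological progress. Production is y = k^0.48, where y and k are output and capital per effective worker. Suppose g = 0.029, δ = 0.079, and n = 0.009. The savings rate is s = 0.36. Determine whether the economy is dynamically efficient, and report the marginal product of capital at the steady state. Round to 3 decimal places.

Capital per effective worker breaks even when investment replaces (n + g + δ)·k; here n + g + δ = 0.117.
Steady-state k*: s·k^0.48 = 0.117·k gives k* = (0.36/0.117)^(1/0.52) ≈ 8.6833.
MPK = 0.48·8.6833^(-0.52) ≈ 0.1560.
MPK > n+g+δ = 0.117, so the economy is dynamically efficient (under-saving).

dynamically efficient; MPK ≈ 0.156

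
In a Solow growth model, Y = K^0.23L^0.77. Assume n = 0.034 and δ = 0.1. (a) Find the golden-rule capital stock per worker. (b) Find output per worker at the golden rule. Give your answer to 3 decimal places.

Break-even investment rate: n + δ = 0.034 + 0.1 = 0.134.
Setting f'(k) = n+δ gives 0.23·k^(0.23−1) = 0.134, hence k_gold = (0.23/0.134)^(1/0.77) ≈ 2.0170.
y_gold = 2.0170^0.23 ≈ 1.1751.

(a) k_gold ≈ 2.017; (b) y_gold ≈ 1.175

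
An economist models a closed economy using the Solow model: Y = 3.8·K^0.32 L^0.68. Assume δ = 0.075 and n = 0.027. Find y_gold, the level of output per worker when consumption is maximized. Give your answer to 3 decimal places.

Break-even investment rate: n + δ = 0.027 + 0.075 = 0.102.
Golden rule sets MPK = n+δ: 0.32·3.8·k^(0.32−1) = 0.102, so k_gold = (0.32·3.8/0.102)^(1/0.68) ≈ 38.2687.
Output: y_gold = 3.8·k_gold^0.32 = 3.8·38.2687^0.32 ≈ 12.1981.

y_gold ≈ 12.198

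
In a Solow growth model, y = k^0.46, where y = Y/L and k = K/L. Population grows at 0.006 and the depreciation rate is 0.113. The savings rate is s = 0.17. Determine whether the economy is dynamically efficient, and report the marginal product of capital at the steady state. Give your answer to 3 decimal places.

n + δ = 0.006 + 0.113 = 0.119.
Steady-state k*: s·k^0.46 = 0.119·k gives k* = (0.17/0.119)^(1/0.54) ≈ 1.9358.
MPK = 0.46·1.9358^(-0.54) ≈ 0.3220.
MPK > n+δ = 0.119, so the economy is dynamically efficient (under-saving).

dynamically efficient; MPK ≈ 0.322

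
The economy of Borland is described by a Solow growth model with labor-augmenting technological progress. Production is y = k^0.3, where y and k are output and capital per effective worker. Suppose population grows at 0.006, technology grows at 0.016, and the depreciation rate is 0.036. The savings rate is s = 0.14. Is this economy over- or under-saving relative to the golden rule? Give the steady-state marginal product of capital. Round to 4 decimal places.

under-saving; MPK ≈ 0.1243

Break-even investment rate: n + g + δ = 0.006 + 0.016 + 0.036 = 0.058.
Steady-state k*: s·k^0.3 = 0.058·k gives k* = (0.14/0.058)^(1/0.7) ≈ 3.5214.
MPK = 0.3·3.5214^(-0.7) ≈ 0.1243.
MPK > n+g+δ = 0.058, so the economy is dynamically efficient (under-saving).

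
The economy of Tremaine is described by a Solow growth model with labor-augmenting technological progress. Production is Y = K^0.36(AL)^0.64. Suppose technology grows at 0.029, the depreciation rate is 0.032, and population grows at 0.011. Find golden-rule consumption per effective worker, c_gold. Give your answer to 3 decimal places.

Break-even investment rate: n + g + δ = 0.011 + 0.029 + 0.032 = 0.072.
Maximizing c = f(k) − (n+g+δ)·k gives f'(k) = n+g+δ, i.e. 0.36·k^(0.36−1) = 0.072, so k_gold = (0.36/0.072)^(1/0.64) ≈ 12.3635.
y_gold = 12.3635^0.36 ≈ 2.4727.
c_gold = y_gold − (n+g+δ)·k_gold = 2.4727 − 0.072·12.3635 ≈ 1.5825.

c_gold ≈ 1.583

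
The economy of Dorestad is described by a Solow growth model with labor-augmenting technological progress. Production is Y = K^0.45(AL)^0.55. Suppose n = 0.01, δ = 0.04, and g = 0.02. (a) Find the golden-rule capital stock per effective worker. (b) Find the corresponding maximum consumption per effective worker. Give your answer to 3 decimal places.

(a) k_gold ≈ 29.464; (b) c_gold ≈ 2.521

The effective depreciation rate is n + g + δ = 0.01 + 0.02 + 0.04 = 0.07.
At the golden rule the marginal product of capital equals n+g+δ: 0.45·k^(0.45−1) = 0.07. Solving, k_gold = (0.45/0.07)^(1/0.55) ≈ 29.4645.
y_gold = 29.4645^0.45 ≈ 4.5834; c_gold = y_gold − 0.07·k_gold ≈ 2.5209.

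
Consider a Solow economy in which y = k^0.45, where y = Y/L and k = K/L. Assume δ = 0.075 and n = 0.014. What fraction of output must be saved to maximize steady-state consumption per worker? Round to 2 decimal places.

Capital per worker breaks even when investment replaces (n + δ)·k; here n + δ = 0.089.
At the golden rule MPK = n+δ, and in any Cobb-Douglas steady state s = (n+δ)·k/y = MPK·k/y = capital's share 0.45.

s_gold = 0.45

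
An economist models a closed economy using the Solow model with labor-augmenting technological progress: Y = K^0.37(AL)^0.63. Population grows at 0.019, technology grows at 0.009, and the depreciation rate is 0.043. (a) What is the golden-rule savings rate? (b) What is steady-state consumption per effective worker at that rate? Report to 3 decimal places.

The effective depreciation rate is n + g + δ = 0.019 + 0.009 + 0.043 = 0.071.
For Cobb-Douglas, s_gold equals capital's share: s_gold = 0.37.
Setting f'(k) = n+g+δ gives 0.37·k^(0.37−1) = 0.071, hence k_gold = (0.37/0.071)^(1/0.63) ≈ 13.7406.
y_gold = 13.7406^0.37 ≈ 2.6367; c_gold = (1−0.37)·y_gold ≈ 1.6611.

(a) s_gold = 0.370; (b) c_gold ≈ 1.661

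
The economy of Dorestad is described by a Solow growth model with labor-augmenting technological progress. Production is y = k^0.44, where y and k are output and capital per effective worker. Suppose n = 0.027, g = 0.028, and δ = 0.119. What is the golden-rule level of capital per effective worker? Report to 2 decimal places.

The effective depreciation rate is n + g + δ = 0.027 + 0.028 + 0.119 = 0.174.
Golden rule sets MPK = n+g+δ: 0.44·k^(0.44−1) = 0.174, so k_gold = (0.44/0.174)^(1/0.56) ≈ 5.2417.

k_gold ≈ 5.24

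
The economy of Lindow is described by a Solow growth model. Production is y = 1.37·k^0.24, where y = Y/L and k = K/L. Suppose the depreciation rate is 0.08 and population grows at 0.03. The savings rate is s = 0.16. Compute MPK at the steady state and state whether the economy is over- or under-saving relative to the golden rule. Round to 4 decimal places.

n + δ = 0.03 + 0.08 = 0.11.
Steady-state k*: s·A·k^0.24 = 0.11·k gives k* = (0.16·1.37/0.11)^(1/0.76) ≈ 2.4775.
MPK = 0.24·1.37·2.4775^(-0.76) ≈ 0.1650.
MPK > n+δ = 0.11, so the economy is dynamically efficient (under-saving).

under-saving; MPK ≈ 0.1650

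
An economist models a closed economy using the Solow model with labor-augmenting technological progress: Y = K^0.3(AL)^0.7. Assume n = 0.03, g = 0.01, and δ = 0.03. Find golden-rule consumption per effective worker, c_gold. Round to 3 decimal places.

Capital per effective worker breaks even when investment replaces (n + g + δ)·k; here n + g + δ = 0.07.
Setting f'(k) = n+g+δ gives 0.3·k^(0.3−1) = 0.07, hence k_gold = (0.3/0.07)^(1/0.7) ≈ 7.9963.
y_gold = 7.9963^0.3 ≈ 1.8658.
c_gold = y_gold − (n+g+δ)·k_gold = 1.8658 − 0.07·7.9963 ≈ 1.3061.

c_gold ≈ 1.306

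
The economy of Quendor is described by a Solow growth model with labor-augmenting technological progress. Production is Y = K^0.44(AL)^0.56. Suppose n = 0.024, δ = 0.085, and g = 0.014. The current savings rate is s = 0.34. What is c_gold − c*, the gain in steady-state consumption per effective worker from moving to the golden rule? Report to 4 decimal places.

The effective depreciation rate is n + g + δ = 0.024 + 0.014 + 0.085 = 0.123.
Current steady state (s = 0.34): k* = (0.34/0.123)^(1/0.56) ≈ 6.1450, y* = 6.1450^0.44 ≈ 2.2231, c* = (1−0.34)·2.2231 ≈ 1.4672.
Golden rule sets MPK = n+g+δ: 0.44·k^(0.44−1) = 0.123, so k_gold = (0.44/0.123)^(1/0.56) ≈ 9.7382.
y_gold = 9.7382^0.44 ≈ 2.7223, c_gold = y_gold − 0.123·k_gold ≈ 1.5245.
Gain: Δc = 1.5245 − 1.4672 ≈ 0.0572.

Δc ≈ 0.0572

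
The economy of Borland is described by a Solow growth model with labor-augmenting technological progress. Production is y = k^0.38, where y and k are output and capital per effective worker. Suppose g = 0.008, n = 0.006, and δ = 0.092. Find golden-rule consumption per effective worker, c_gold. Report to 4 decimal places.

n + g + δ = 0.006 + 0.008 + 0.092 = 0.106.
Setting f'(k) = n+g+δ gives 0.38·k^(0.38−1) = 0.106, hence k_gold = (0.38/0.106)^(1/0.62) ≈ 7.8401.
y_gold = 7.8401^0.38 ≈ 2.1870.
c_gold = y_gold − (n+g+δ)·k_gold = 2.1870 − 0.106·7.8401 ≈ 1.3559.

c_gold ≈ 1.3559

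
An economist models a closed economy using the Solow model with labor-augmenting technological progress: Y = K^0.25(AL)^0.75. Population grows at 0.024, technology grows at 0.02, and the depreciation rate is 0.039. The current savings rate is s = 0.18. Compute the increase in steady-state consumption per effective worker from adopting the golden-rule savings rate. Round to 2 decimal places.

Δc ≈ 0.02

Capital per effective worker breaks even when investment replaces (n + g + δ)·k; here n + g + δ = 0.083.
Current steady state (s = 0.18): k* = (0.18/0.083)^(1/0.75) ≈ 2.8071, y* = 2.8071^0.25 ≈ 1.2944, c* = (1−0.18)·1.2944 ≈ 1.0614.
Setting f'(k) = n+g+δ gives 0.25·k^(0.25−1) = 0.083, hence k_gold = (0.25/0.083)^(1/0.75) ≈ 4.3499.
y_gold = 4.3499^0.25 ≈ 1.4442, c_gold = y_gold − 0.083·k_gold ≈ 1.0831.
Gain: Δc = 1.0831 − 1.0614 ≈ 0.0217.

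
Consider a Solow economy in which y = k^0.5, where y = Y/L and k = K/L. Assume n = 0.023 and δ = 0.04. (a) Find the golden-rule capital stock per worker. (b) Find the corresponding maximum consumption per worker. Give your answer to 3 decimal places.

(a) k_gold ≈ 62.988; (b) c_gold ≈ 3.968

n + δ = 0.023 + 0.04 = 0.063.
Maximizing c = f(k) − (n+δ)·k gives f'(k) = n+δ, i.e. 0.5·k^(0.5−1) = 0.063, so k_gold = (0.5/0.063)^(1/0.5) ≈ 62.9882.
y_gold = 62.9882^0.5 ≈ 7.9365; c_gold = y_gold − 0.063·k_gold ≈ 3.9683.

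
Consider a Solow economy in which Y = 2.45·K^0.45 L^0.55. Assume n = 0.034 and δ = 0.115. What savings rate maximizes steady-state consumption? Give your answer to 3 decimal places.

s_gold = 0.450

Break-even investment rate: n + δ = 0.034 + 0.115 = 0.149.
At the golden rule MPK = n+δ, and in any Cobb-Douglas steady state s = (n+δ)·k/y = MPK·k/y = capital's share 0.45.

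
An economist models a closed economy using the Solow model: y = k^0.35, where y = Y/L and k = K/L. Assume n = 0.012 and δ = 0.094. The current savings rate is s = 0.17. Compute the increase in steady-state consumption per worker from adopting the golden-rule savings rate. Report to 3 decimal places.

Δc ≈ 0.166

Break-even investment rate: n + δ = 0.012 + 0.094 = 0.106.
Current steady state (s = 0.17): k* = (0.17/0.106)^(1/0.65) ≈ 2.0683, y* = 2.0683^0.35 ≈ 1.2896, c* = (1−0.17)·1.2896 ≈ 1.0704.
Setting f'(k) = n+δ gives 0.35·k^(0.35−1) = 0.106, hence k_gold = (0.35/0.106)^(1/0.65) ≈ 6.2820.
y_gold = 6.2820^0.35 ≈ 1.9025, c_gold = y_gold − 0.106·k_gold ≈ 1.2367.
Gain: Δc = 1.2367 − 1.0704 ≈ 0.1663.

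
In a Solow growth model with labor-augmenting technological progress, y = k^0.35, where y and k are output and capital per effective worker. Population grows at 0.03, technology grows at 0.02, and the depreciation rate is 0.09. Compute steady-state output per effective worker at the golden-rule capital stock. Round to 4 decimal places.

y_gold ≈ 1.6379

n + g + δ = 0.03 + 0.02 + 0.09 = 0.14.
Maximizing c = f(k) − (n+g+δ)·k gives f'(k) = n+g+δ, i.e. 0.35·k^(0.35−1) = 0.14, so k_gold = (0.35/0.14)^(1/0.65) ≈ 4.0946.
Output: y_gold = k_gold^0.35 = 4.0946^0.35 ≈ 1.6379.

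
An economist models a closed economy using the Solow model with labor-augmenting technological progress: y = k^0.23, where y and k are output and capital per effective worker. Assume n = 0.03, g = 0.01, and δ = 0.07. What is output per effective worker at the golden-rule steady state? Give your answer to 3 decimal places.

Break-even investment rate: n + g + δ = 0.03 + 0.01 + 0.07 = 0.11.
Setting f'(k) = n+g+δ gives 0.23·k^(0.23−1) = 0.11, hence k_gold = (0.23/0.11)^(1/0.77) ≈ 2.6063.
Output: y_gold = k_gold^0.23 = 2.6063^0.23 ≈ 1.2465.

y_gold ≈ 1.246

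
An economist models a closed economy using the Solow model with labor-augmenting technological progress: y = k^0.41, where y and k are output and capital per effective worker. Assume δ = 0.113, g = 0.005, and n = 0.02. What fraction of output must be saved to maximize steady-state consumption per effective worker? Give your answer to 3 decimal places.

s_gold = 0.410

Capital per effective worker breaks even when investment replaces (n + g + δ)·k; here n + g + δ = 0.138.
At the golden rule MPK = n+g+δ, and in any Cobb-Douglas steady state s = (n+g+δ)·k/y = MPK·k/y = capital's share 0.41.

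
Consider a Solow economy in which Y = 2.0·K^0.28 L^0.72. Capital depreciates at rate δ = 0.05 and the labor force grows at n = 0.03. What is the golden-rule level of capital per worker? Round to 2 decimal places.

The effective depreciation rate is n + δ = 0.03 + 0.05 = 0.08.
Setting f'(k) = n+δ gives 0.28·2.0·k^(0.28−1) = 0.08, hence k_gold = (0.28·2.0/0.08)^(1/0.72) ≈ 14.9193.

k_gold ≈ 14.92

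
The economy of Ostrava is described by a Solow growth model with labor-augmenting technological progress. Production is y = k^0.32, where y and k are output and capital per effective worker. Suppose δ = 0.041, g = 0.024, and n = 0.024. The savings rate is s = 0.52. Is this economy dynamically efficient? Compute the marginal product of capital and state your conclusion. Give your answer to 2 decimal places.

The effective depreciation rate is n + g + δ = 0.024 + 0.024 + 0.041 = 0.089.
Steady-state k*: s·k^0.32 = 0.089·k gives k* = (0.52/0.089)^(1/0.68) ≈ 13.4083.
MPK = 0.32·13.4083^(-0.68) ≈ 0.0548.
MPK < n+g+δ = 0.089, so the economy is dynamically inefficient (over-saving).

dynamically inefficient; MPK ≈ 0.05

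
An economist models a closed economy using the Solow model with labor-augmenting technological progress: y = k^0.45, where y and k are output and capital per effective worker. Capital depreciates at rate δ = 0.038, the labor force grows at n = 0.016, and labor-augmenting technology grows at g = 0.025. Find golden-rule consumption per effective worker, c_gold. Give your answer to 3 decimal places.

The effective depreciation rate is n + g + δ = 0.016 + 0.025 + 0.038 = 0.079.
Setting f'(k) = n+g+δ gives 0.45·k^(0.45−1) = 0.079, hence k_gold = (0.45/0.079)^(1/0.55) ≈ 23.6479.
y_gold = 23.6479^0.45 ≈ 4.1515.
c_gold = y_gold − (n+g+δ)·k_gold = 4.1515 − 0.079·23.6479 ≈ 2.2833.

c_gold ≈ 2.283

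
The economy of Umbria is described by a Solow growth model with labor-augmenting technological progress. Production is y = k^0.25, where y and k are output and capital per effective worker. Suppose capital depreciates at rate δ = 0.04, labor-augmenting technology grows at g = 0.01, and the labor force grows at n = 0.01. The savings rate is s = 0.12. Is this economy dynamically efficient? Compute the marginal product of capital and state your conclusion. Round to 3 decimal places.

Capital per effective worker breaks even when investment replaces (n + g + δ)·k; here n + g + δ = 0.06.
Steady-state k*: s·k^0.25 = 0.06·k gives k* = (0.12/0.06)^(1/0.75) ≈ 2.5198.
MPK = 0.25·2.5198^(-0.75) ≈ 0.1250.
MPK > n+g+δ = 0.06, so the economy is dynamically efficient (under-saving).

dynamically efficient; MPK ≈ 0.125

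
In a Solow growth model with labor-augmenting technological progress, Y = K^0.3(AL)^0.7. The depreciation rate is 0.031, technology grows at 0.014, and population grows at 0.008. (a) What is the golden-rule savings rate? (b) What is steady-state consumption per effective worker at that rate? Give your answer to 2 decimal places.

Capital per effective worker breaks even when investment replaces (n + g + δ)·k; here n + g + δ = 0.053.
For Cobb-Douglas, s_gold equals capital's share: s_gold = 0.3.
At the golden rule the marginal product of capital equals n+g+δ: 0.3·k^(0.3−1) = 0.053. Solving, k_gold = (0.3/0.053)^(1/0.7) ≈ 11.8985.
y_gold = 11.8985^0.3 ≈ 2.1021; c_gold = (1−0.3)·y_gold ≈ 1.4715.

(a) s_gold = 0.30; (b) c_gold ≈ 1.47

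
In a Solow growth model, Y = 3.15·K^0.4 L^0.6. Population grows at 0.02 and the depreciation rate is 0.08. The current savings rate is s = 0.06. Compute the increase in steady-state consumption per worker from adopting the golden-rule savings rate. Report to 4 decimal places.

The effective depreciation rate is n + δ = 0.02 + 0.08 = 0.1.
Current steady state (s = 0.06): k* = (0.06·3.15/0.1)^(1/0.6) ≈ 2.8891, y* = 3.15·2.8891^0.4 ≈ 4.8152, c* = (1−0.06)·4.8152 ≈ 4.5263.
At the golden rule the marginal product of capital equals n+δ: 0.4·3.15·k^(0.4−1) = 0.1. Solving, k_gold = (0.4·3.15/0.1)^(1/0.6) ≈ 68.2262.
y_gold = 3.15·68.2262^0.4 ≈ 17.0565, c_gold = y_gold − 0.1·k_gold ≈ 10.2339.
Gain: Δc = 10.2339 − 4.5263 ≈ 5.7076.

Δc ≈ 5.7076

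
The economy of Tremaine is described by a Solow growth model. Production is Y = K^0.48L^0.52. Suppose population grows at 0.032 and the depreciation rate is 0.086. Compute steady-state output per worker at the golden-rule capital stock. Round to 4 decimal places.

y_gold ≈ 3.6516

Capital per worker breaks even when investment replaces (n + δ)·k; here n + δ = 0.118.
Golden rule sets MPK = n+δ: 0.48·k^(0.48−1) = 0.118, so k_gold = (0.48/0.118)^(1/0.52) ≈ 14.8540.
Output: y_gold = k_gold^0.48 = 14.8540^0.48 ≈ 3.6516.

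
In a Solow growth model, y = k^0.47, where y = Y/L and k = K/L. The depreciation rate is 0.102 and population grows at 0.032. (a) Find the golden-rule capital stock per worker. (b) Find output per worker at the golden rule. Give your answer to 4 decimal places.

(a) k_gold ≈ 10.6731; (b) y_gold ≈ 3.0430

Capital per worker breaks even when investment replaces (n + δ)·k; here n + δ = 0.134.
Setting f'(k) = n+δ gives 0.47·k^(0.47−1) = 0.134, hence k_gold = (0.47/0.134)^(1/0.53) ≈ 10.6731.
y_gold = 10.6731^0.47 ≈ 3.0430.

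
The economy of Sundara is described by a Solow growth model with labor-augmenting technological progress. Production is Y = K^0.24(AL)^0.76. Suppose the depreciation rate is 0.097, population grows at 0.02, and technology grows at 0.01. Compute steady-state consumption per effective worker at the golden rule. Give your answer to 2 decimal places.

The effective depreciation rate is n + g + δ = 0.02 + 0.01 + 0.097 = 0.127.
Setting f'(k) = n+g+δ gives 0.24·k^(0.24−1) = 0.127, hence k_gold = (0.24/0.127)^(1/0.76) ≈ 2.3104.
y_gold = 2.3104^0.24 ≈ 1.2226.
c_gold = y_gold − (n+g+δ)·k_gold = 1.2226 − 0.127·2.3104 ≈ 0.9292.

c_gold ≈ 0.93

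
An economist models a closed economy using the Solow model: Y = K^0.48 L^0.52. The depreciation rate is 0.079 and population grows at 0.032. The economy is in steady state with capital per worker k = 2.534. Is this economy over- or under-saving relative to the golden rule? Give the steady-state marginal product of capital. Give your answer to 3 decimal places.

under-saving; MPK ≈ 0.296

Capital per worker breaks even when investment replaces (n + δ)·k; here n + δ = 0.111.
MPK = 0.48·k^(0.48−1) = 0.48·2.534^(-0.52) ≈ 0.2960.
MPK > 0.111, so the economy is dynamically efficient (under-saving).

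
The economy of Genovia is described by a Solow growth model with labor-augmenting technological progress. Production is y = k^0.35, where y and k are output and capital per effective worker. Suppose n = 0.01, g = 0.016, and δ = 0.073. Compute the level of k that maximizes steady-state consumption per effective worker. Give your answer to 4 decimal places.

k_gold ≈ 6.9782

Break-even investment rate: n + g + δ = 0.01 + 0.016 + 0.073 = 0.099.
Golden rule sets MPK = n+g+δ: 0.35·k^(0.35−1) = 0.099, so k_gold = (0.35/0.099)^(1/0.65) ≈ 6.9782.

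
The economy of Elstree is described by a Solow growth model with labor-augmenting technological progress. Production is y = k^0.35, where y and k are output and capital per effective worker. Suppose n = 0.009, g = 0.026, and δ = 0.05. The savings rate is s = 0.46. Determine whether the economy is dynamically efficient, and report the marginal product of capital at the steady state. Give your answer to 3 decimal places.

dynamically inefficient; MPK ≈ 0.065

Break-even investment rate: n + g + δ = 0.009 + 0.026 + 0.05 = 0.085.
Steady-state k*: s·k^0.35 = 0.085·k gives k* = (0.46/0.085)^(1/0.65) ≈ 13.4343.
MPK = 0.35·13.4343^(-0.65) ≈ 0.0647.
MPK < n+g+δ = 0.085, so the economy is dynamically inefficient (over-saving).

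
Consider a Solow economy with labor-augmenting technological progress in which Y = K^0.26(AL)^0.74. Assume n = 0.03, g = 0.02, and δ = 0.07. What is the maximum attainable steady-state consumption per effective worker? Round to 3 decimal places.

c_gold ≈ 0.971

n + g + δ = 0.03 + 0.02 + 0.07 = 0.12.
Maximizing c = f(k) − (n+g+δ)·k gives f'(k) = n+g+δ, i.e. 0.26·k^(0.26−1) = 0.12, so k_gold = (0.26/0.12)^(1/0.74) ≈ 2.8430.
y_gold = 2.8430^0.26 ≈ 1.3121.
c_gold = y_gold − (n+g+δ)·k_gold = 1.3121 − 0.12·2.8430 ≈ 0.9710.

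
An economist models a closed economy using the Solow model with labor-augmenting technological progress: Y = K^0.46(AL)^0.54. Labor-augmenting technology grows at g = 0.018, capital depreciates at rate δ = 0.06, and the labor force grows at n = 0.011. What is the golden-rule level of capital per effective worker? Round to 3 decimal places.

Break-even investment rate: n + g + δ = 0.011 + 0.018 + 0.06 = 0.089.
Golden rule sets MPK = n+g+δ: 0.46·k^(0.46−1) = 0.089, so k_gold = (0.46/0.089)^(1/0.54) ≈ 20.9436.

k_gold ≈ 20.944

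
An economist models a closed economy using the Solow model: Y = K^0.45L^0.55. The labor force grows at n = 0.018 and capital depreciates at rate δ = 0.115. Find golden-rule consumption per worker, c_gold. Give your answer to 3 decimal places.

n + δ = 0.018 + 0.115 = 0.133.
At the golden rule the marginal product of capital equals n+δ: 0.45·k^(0.45−1) = 0.133. Solving, k_gold = (0.45/0.133)^(1/0.55) ≈ 9.1722.
y_gold = 9.1722^0.45 ≈ 2.7109.
c_gold = y_gold − (n+δ)·k_gold = 2.7109 − 0.133·9.1722 ≈ 1.4910.

c_gold ≈ 1.491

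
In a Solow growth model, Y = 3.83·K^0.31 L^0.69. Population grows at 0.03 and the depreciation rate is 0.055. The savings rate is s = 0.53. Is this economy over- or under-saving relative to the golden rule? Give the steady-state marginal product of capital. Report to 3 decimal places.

over-saving; MPK ≈ 0.050

Capital per worker breaks even when investment replaces (n + δ)·k; here n + δ = 0.085.
Steady-state k*: s·A·k^0.31 = 0.085·k gives k* = (0.53·3.83/0.085)^(1/0.69) ≈ 99.3533.
MPK = 0.31·3.83·99.3533^(-0.69) ≈ 0.0497.
MPK < n+δ = 0.085, so the economy is dynamically inefficient (over-saving).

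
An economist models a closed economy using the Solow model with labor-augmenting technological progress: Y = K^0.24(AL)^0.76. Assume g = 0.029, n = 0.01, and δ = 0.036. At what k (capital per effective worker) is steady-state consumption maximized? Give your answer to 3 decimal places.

n + g + δ = 0.01 + 0.029 + 0.036 = 0.075.
Maximizing c = f(k) − (n+g+δ)·k gives f'(k) = n+g+δ, i.e. 0.24·k^(0.24−1) = 0.075, so k_gold = (0.24/0.075)^(1/0.76) ≈ 4.6203.

k_gold ≈ 4.620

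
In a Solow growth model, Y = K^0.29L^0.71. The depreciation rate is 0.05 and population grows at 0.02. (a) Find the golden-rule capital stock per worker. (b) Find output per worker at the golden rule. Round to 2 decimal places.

Capital per worker breaks even when investment replaces (n + δ)·k; here n + δ = 0.07.
Maximizing c = f(k) − (n+δ)·k gives f'(k) = n+δ, i.e. 0.29·k^(0.29−1) = 0.07, so k_gold = (0.29/0.07)^(1/0.71) ≈ 7.4035.
y_gold = 7.4035^0.29 ≈ 1.7870.

(a) k_gold ≈ 7.40; (b) y_gold ≈ 1.79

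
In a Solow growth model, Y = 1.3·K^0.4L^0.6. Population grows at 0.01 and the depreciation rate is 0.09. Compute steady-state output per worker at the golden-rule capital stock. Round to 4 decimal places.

Break-even investment rate: n + δ = 0.01 + 0.09 = 0.1.
Maximizing c = f(k) − (n+δ)·k gives f'(k) = n+δ, i.e. 0.4·1.3·k^(0.4−1) = 0.1, so k_gold = (0.4·1.3/0.1)^(1/0.6) ≈ 15.6077.
Output: y_gold = 1.3·k_gold^0.4 = 1.3·15.6077^0.4 ≈ 3.9019.

y_gold ≈ 3.9019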